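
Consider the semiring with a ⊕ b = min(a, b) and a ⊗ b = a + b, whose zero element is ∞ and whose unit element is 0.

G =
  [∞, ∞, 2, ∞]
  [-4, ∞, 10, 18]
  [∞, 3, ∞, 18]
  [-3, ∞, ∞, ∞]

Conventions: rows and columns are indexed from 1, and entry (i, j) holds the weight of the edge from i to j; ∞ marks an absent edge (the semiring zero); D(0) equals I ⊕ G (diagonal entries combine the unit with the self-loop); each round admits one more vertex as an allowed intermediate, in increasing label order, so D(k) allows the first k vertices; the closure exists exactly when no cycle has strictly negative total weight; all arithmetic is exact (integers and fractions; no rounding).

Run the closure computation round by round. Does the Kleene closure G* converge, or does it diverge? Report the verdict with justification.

D(0):
  [0, ∞, 2, ∞]
  [-4, 0, 10, 18]
  [∞, 3, 0, 18]
  [-3, ∞, ∞, 0]
D(1):
  [0, ∞, 2, ∞]
  [-4, 0, -2, 18]
  [∞, 3, 0, 18]
  [-3, ∞, -1, 0]
D(2):
  [0, ∞, 2, ∞]
  [-4, 0, -2, 18]
  [-1, 3, 0, 18]
  [-3, ∞, -1, 0]
D(3):
  [0, 5, 2, 20]
  [-4, 0, -2, 16]
  [-1, 3, 0, 18]
  [-3, 2, -1, 0]
D(4):
  [0, 5, 2, 20]
  [-4, 0, -2, 16]
  [-1, 3, 0, 18]
  [-3, 2, -1, 0]
Key observation: every diagonal entry stays at the unit through all rounds, so no improving cycle exists.
Answer: CONVERGES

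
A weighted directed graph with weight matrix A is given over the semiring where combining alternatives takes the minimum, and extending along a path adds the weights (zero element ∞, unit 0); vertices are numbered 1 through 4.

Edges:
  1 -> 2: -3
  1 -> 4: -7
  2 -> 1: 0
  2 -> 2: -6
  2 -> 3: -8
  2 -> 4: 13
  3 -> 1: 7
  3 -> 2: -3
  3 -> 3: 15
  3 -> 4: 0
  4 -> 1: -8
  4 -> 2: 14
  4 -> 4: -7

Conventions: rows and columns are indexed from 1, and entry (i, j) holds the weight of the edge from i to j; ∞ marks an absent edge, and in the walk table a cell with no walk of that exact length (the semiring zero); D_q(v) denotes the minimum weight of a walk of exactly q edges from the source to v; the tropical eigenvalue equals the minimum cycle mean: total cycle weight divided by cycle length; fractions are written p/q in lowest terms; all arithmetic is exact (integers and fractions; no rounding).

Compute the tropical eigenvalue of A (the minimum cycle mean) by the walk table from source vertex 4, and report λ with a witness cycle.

q=0: [∞, ∞, ∞, 0]
q=1: [-8, 14, ∞, -7]
q=2: [-15, -11, 6, -15]
q=3: [-23, -18, -19, -22]
q=4: [-30, -26, -26, -30]
Optimal cycle mean attained by: cycle 1->4->1, total (-7) + (-8), length 2.
Answer: λ = -15/2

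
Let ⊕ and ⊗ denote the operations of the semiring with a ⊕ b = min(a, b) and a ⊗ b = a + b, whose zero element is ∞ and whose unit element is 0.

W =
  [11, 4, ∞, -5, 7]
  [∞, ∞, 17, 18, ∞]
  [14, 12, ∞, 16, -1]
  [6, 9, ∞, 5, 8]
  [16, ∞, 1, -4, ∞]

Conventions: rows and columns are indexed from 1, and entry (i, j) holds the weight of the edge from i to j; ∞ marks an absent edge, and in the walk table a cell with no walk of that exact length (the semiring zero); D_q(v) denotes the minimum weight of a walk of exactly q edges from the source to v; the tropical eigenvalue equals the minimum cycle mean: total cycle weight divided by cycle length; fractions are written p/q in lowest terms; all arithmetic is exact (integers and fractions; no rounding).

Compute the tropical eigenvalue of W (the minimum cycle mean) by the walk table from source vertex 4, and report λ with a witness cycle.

q=0: [∞, ∞, ∞, 0, ∞]
q=1: [6, 9, ∞, 5, 8]
q=2: [11, 10, 9, 1, 13]
q=3: [7, 10, 14, 6, 8]
q=4: [12, 11, 9, 2, 13]
q=5: [8, 11, 14, 7, 8]
Optimal cycle mean attained by: cycle 3->5->3, total (-1) + 1, length 2.
Answer: λ = 0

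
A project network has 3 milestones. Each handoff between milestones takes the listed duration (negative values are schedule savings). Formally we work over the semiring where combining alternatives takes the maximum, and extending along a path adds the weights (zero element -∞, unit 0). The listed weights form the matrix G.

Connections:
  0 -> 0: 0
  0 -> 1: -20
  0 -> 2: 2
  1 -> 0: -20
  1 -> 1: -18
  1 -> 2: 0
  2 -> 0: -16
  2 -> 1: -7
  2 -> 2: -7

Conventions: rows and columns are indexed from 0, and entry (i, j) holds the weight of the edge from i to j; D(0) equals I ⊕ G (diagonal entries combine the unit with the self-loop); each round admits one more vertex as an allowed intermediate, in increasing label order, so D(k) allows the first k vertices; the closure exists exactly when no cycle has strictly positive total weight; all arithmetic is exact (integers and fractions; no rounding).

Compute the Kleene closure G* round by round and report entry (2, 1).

D(0):
  [0, -20, 2]
  [-20, 0, 0]
  [-16, -7, 0]
D(1):
  [0, -20, 2]
  [-20, 0, 0]
  [-16, -7, 0]
D(2):
  [0, -20, 2]
  [-20, 0, 0]
  [-16, -7, 0]
D(3):
  [0, -5, 2]
  [-16, 0, 0]
  [-16, -7, 0]
Answer: G*[2][1] = -7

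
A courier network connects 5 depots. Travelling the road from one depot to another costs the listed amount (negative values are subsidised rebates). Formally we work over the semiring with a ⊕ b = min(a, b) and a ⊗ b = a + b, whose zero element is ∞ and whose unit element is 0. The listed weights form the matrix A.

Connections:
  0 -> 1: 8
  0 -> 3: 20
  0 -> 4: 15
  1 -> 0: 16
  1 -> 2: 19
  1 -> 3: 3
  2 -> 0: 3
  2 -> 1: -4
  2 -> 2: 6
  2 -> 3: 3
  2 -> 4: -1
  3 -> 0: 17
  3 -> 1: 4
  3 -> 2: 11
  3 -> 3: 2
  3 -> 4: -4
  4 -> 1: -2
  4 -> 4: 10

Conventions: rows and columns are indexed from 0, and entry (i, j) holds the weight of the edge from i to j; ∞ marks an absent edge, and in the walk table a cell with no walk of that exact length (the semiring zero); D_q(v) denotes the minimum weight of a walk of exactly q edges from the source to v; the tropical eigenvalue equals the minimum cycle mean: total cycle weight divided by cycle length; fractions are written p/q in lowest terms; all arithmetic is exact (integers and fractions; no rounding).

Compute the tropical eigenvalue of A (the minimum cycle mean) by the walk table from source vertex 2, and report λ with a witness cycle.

q=0: [∞, ∞, 0, ∞, ∞]
q=1: [3, -4, 6, 3, -1]
q=2: [9, -3, 12, -1, -1]
q=3: [13, -3, 10, 0, -5]
q=4: [13, -7, 11, 0, -4]
q=5: [9, -6, 11, -4, -4]
Optimal cycle mean attained by: cycle 1->3->4->1, total 3 + (-4) + (-2), length 3.
Answer: λ = -1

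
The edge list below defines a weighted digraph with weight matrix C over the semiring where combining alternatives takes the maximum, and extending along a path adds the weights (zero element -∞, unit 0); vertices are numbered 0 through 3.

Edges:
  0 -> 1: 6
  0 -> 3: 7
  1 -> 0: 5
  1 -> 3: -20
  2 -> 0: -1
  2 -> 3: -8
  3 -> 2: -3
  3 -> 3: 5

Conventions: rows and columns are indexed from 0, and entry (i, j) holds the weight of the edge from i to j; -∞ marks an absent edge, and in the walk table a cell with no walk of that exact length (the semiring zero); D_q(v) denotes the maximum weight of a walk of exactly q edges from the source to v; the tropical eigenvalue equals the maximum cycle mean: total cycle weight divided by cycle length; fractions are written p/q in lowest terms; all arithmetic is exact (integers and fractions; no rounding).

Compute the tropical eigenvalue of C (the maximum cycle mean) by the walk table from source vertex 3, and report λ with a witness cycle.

q=0: [-∞, -∞, -∞, 0]
q=1: [-∞, -∞, -3, 5]
q=2: [-4, -∞, 2, 10]
q=3: [1, 2, 7, 15]
q=4: [7, 7, 12, 20]
Optimal cycle mean attained by: cycle 0->1->0, total 6 + 5, length 2.
Answer: λ = 11/2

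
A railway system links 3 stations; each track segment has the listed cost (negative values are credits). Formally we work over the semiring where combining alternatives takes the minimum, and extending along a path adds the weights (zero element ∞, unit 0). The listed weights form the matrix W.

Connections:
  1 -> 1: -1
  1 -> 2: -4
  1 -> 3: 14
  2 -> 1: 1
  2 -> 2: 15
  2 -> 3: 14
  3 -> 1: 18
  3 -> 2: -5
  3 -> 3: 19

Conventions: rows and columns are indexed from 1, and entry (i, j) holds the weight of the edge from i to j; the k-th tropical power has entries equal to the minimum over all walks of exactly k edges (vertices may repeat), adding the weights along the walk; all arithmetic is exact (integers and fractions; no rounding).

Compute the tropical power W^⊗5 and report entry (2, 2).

W^⊗2:
  [-3, -5, 10]
  [0, -3, 15]
  [-4, 10, 9]
W^⊗3:
  [-4, -7, 9]
  [-2, -4, 11]
  [-5, -8, 10]
W^⊗4:
  [-6, -8, 7]
  [-3, -6, 10]
  [-7, -9, 6]
W^⊗5:
  [-7, -10, 6]
  [-5, -7, 8]
  [-8, -11, 5]
Key observation: the optimum is the walk 2->1->1->2->1->2, with weight 1 + (-1) + (-4) + 1 + (-4) = -7.
Optimal value attained by: walk 2->1->1->2->1->2.
Answer: (W^⊗5)[2][2] = -7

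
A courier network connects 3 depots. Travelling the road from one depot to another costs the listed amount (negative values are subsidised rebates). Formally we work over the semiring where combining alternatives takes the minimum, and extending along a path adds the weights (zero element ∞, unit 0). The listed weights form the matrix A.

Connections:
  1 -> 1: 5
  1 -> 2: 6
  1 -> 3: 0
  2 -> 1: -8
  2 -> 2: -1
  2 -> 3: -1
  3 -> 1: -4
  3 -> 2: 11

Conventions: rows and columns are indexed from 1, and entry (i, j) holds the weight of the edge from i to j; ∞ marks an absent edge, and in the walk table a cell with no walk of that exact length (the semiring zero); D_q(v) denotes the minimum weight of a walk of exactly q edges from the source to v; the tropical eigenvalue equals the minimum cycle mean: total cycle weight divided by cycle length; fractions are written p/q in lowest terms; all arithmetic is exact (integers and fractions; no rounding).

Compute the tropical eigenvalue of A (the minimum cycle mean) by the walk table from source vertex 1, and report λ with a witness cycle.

q=0: [0, ∞, ∞]
q=1: [5, 6, 0]
q=2: [-4, 5, 5]
q=3: [-3, 2, -4]
Optimal cycle mean attained by: cycle 1->3->1, total 0 + (-4), length 2.
Answer: λ = -2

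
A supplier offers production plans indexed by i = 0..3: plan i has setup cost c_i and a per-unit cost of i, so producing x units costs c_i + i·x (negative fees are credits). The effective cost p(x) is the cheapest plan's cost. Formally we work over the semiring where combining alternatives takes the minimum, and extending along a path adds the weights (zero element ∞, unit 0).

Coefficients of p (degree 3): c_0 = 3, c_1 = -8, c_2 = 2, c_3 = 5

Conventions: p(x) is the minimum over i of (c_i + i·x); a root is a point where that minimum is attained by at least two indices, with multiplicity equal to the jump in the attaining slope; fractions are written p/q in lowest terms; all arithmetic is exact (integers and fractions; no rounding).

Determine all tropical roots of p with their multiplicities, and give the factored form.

hull edge (i=0, c=3) to (i=1, c=-8): slope -11, span 1
hull edge (i=1, c=-8) to (i=3, c=5): slope 13/2, span 2
Factored form: p(x) = 5 ⊗ (x ⊕ (-13/2)) ⊗ (x ⊕ (-13/2)) ⊗ (x ⊕ 11)
Answer: roots = -13/2 (mult 2), 11 (mult 1)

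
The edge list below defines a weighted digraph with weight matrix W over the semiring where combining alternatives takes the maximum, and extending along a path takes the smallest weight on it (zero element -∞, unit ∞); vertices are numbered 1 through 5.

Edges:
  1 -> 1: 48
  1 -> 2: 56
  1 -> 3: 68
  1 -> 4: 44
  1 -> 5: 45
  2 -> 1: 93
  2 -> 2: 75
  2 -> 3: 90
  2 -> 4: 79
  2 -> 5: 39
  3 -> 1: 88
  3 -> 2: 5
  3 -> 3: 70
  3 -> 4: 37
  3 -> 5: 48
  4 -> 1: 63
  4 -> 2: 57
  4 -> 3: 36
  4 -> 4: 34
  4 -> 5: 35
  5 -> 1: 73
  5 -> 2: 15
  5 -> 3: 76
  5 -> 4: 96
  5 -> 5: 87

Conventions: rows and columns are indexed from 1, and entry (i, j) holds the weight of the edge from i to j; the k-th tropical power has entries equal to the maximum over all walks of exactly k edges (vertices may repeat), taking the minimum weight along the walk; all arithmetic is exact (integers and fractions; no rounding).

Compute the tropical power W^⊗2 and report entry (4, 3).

W^⊗2:
  [68, 56, 68, 56, 48]
  [88, 75, 75, 75, 48]
  [70, 56, 70, 48, 48]
  [57, 57, 63, 57, 45]
  [76, 57, 76, 87, 87]
Key observation: the optimum is the walk 4->1->3, with weight 63 min 68 = 63.
Optimal value attained by: walk 4->1->3.
Answer: (W^⊗2)[4][3] = 63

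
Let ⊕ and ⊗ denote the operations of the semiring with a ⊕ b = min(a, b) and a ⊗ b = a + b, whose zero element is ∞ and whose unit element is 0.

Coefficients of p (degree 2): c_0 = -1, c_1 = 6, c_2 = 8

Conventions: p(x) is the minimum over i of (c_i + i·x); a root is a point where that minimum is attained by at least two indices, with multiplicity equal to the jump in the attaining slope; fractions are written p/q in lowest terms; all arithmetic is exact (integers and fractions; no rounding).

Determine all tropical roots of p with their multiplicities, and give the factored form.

hull edge (i=0, c=-1) to (i=2, c=8): slope 9/2, span 2
Factored form: p(x) = 8 ⊗ (x ⊕ (-9/2)) ⊗ (x ⊕ (-9/2))
Answer: roots = -9/2 (mult 2)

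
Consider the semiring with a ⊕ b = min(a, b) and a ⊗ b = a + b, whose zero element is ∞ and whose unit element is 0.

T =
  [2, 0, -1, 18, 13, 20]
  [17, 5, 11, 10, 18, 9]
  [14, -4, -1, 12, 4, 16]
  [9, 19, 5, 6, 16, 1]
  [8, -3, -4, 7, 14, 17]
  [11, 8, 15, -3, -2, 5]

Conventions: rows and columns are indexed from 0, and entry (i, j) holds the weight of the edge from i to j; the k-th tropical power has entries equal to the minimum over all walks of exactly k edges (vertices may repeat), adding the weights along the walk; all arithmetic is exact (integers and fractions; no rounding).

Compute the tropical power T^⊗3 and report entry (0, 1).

T^⊗2:
  [4, -5, -2, 10, 3, 9]
  [19, 7, 10, 6, 7, 11]
  [12, -5, -2, 6, 3, 5]
  [11, 1, 4, -2, -1, 6]
  [10, -8, -5, 7, 0, 6]
  [6, -5, -6, 2, 3, -2]
T^⊗3:
  [6, -6, -3, 5, 2, 4]
  [15, 4, 3, 8, 9, 7]
  [11, -6, -3, 2, 2, 4]
  [7, -4, -5, 3, 4, -1]
  [8, -9, -6, 2, -1, 1]
  [8, -10, -7, -5, -4, 3]
Key observation: the optimum is the walk 0->2->2->1, with weight (-1) + (-1) + (-4) = -6.
Optimal value attained by: walk 0->2->2->1.
Answer: (T^⊗3)[0][1] = -6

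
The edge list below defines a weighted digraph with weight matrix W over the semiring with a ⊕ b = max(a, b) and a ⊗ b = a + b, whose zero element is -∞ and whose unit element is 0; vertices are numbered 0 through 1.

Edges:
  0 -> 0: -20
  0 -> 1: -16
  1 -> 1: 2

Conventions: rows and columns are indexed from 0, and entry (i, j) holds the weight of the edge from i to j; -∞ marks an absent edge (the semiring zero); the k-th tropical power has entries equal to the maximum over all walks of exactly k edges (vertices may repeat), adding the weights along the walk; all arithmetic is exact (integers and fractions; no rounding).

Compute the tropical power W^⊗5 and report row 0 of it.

W^⊗2:
  [-40, -14]
  [-∞, 4]
W^⊗3:
  [-60, -12]
  [-∞, 6]
W^⊗4:
  [-80, -10]
  [-∞, 8]
W^⊗5:
  [-100, -8]
  [-∞, 10]
Answer: row 0 of W^⊗5 = [-100, -8]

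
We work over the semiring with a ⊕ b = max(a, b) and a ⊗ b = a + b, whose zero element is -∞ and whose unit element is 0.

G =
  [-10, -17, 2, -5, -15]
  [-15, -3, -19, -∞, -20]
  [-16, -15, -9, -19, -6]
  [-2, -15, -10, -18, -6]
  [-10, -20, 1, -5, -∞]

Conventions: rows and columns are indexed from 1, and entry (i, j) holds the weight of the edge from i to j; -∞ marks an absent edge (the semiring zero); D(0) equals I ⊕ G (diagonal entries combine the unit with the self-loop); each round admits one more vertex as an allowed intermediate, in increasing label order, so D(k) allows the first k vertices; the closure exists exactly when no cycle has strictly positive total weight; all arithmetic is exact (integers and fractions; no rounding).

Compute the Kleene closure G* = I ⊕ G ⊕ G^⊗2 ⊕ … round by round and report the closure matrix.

D(0):
  [0, -17, 2, -5, -15]
  [-15, 0, -19, -∞, -20]
  [-16, -15, 0, -19, -6]
  [-2, -15, -10, 0, -6]
  [-10, -20, 1, -5, 0]
D(1):
  [0, -17, 2, -5, -15]
  [-15, 0, -13, -20, -20]
  [-16, -15, 0, -19, -6]
  [-2, -15, 0, 0, -6]
  [-10, -20, 1, -5, 0]
D(2):
  [0, -17, 2, -5, -15]
  [-15, 0, -13, -20, -20]
  [-16, -15, 0, -19, -6]
  [-2, -15, 0, 0, -6]
  [-10, -20, 1, -5, 0]
D(3):
  [0, -13, 2, -5, -4]
  [-15, 0, -13, -20, -19]
  [-16, -15, 0, -19, -6]
  [-2, -15, 0, 0, -6]
  [-10, -14, 1, -5, 0]
D(4):
  [0, -13, 2, -5, -4]
  [-15, 0, -13, -20, -19]
  [-16, -15, 0, -19, -6]
  [-2, -15, 0, 0, -6]
  [-7, -14, 1, -5, 0]
D(5):
  [0, -13, 2, -5, -4]
  [-15, 0, -13, -20, -19]
  [-13, -15, 0, -11, -6]
  [-2, -15, 0, 0, -6]
  [-7, -14, 1, -5, 0]
Answer: G* = [[0, -13, 2, -5, -4], [-15, 0, -13, -20, -19], [-13, -15, 0, -11, -6], [-2, -15, 0, 0, -6], [-7, -14, 1, -5, 0]]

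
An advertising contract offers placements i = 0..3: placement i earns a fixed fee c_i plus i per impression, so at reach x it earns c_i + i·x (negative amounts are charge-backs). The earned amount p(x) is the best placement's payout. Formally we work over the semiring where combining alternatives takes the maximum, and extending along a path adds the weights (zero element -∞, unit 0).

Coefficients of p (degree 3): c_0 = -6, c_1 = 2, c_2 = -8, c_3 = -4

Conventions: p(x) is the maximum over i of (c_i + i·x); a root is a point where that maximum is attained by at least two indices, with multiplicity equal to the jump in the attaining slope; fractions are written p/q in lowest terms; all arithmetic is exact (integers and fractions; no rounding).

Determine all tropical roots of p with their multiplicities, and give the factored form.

hull edge (i=0, c=-6) to (i=1, c=2): slope 8, span 1
hull edge (i=1, c=2) to (i=3, c=-4): slope -3, span 2
Factored form: p(x) = -4 ⊗ (x ⊕ (-8)) ⊗ (x ⊕ 3) ⊗ (x ⊕ 3)
Answer: roots = -8 (mult 1), 3 (mult 2)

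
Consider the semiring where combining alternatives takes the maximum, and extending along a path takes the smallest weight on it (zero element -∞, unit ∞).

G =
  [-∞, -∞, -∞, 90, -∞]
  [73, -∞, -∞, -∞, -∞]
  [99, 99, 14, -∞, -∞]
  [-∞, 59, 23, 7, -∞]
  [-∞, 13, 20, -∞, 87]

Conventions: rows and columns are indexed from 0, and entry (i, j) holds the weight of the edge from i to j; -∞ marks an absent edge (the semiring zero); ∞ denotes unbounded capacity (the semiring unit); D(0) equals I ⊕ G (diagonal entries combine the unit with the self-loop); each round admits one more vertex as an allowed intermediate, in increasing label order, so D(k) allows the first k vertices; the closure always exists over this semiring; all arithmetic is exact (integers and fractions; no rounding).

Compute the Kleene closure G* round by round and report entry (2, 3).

D(0):
  [∞, -∞, -∞, 90, -∞]
  [73, ∞, -∞, -∞, -∞]
  [99, 99, ∞, -∞, -∞]
  [-∞, 59, 23, ∞, -∞]
  [-∞, 13, 20, -∞, ∞]
D(1):
  [∞, -∞, -∞, 90, -∞]
  [73, ∞, -∞, 73, -∞]
  [99, 99, ∞, 90, -∞]
  [-∞, 59, 23, ∞, -∞]
  [-∞, 13, 20, -∞, ∞]
D(2):
  [∞, -∞, -∞, 90, -∞]
  [73, ∞, -∞, 73, -∞]
  [99, 99, ∞, 90, -∞]
  [59, 59, 23, ∞, -∞]
  [13, 13, 20, 13, ∞]
D(3):
  [∞, -∞, -∞, 90, -∞]
  [73, ∞, -∞, 73, -∞]
  [99, 99, ∞, 90, -∞]
  [59, 59, 23, ∞, -∞]
  [20, 20, 20, 20, ∞]
D(4):
  [∞, 59, 23, 90, -∞]
  [73, ∞, 23, 73, -∞]
  [99, 99, ∞, 90, -∞]
  [59, 59, 23, ∞, -∞]
  [20, 20, 20, 20, ∞]
D(5):
  [∞, 59, 23, 90, -∞]
  [73, ∞, 23, 73, -∞]
  [99, 99, ∞, 90, -∞]
  [59, 59, 23, ∞, -∞]
  [20, 20, 20, 20, ∞]
Answer: G*[2][3] = 90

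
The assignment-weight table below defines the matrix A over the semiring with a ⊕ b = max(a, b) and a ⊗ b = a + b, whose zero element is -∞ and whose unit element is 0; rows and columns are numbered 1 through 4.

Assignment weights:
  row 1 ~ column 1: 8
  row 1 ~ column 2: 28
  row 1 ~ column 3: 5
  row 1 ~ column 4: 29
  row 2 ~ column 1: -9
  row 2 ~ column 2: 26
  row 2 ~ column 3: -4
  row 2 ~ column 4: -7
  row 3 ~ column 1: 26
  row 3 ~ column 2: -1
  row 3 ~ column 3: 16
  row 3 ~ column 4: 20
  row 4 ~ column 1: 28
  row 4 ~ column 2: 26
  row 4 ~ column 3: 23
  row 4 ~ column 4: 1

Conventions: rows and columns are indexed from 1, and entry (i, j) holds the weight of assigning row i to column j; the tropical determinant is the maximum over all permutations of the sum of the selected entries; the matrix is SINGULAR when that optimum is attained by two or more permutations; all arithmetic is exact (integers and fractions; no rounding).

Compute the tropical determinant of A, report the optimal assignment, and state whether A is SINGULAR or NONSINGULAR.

σ = (1, 2, 3, 4): 8 + 26 + 16 + 1 = 51
σ = (1, 2, 4, 3): 8 + 26 + 20 + 23 = 77
σ = (1, 3, 2, 4): 8 + (-4) + (-1) + 1 = 4
σ = (1, 3, 4, 2): 8 + (-4) + 20 + 26 = 50
σ = (1, 4, 2, 3): 8 + (-7) + (-1) + 23 = 23
σ = (1, 4, 3, 2): 8 + (-7) + 16 + 26 = 43
σ = (2, 1, 3, 4): 28 + (-9) + 16 + 1 = 36
σ = (2, 1, 4, 3): 28 + (-9) + 20 + 23 = 62
σ = (2, 3, 1, 4): 28 + (-4) + 26 + 1 = 51
σ = (2, 3, 4, 1): 28 + (-4) + 20 + 28 = 72
σ = (2, 4, 1, 3): 28 + (-7) + 26 + 23 = 70
σ = (2, 4, 3, 1): 28 + (-7) + 16 + 28 = 65
σ = (3, 1, 2, 4): 5 + (-9) + (-1) + 1 = -4
σ = (3, 1, 4, 2): 5 + (-9) + 20 + 26 = 42
σ = (3, 2, 1, 4): 5 + 26 + 26 + 1 = 58
σ = (3, 2, 4, 1): 5 + 26 + 20 + 28 = 79
σ = (3, 4, 1, 2): 5 + (-7) + 26 + 26 = 50
σ = (3, 4, 2, 1): 5 + (-7) + (-1) + 28 = 25
σ = (4, 1, 2, 3): 29 + (-9) + (-1) + 23 = 42
σ = (4, 1, 3, 2): 29 + (-9) + 16 + 26 = 62
σ = (4, 2, 1, 3): 29 + 26 + 26 + 23 = 104
σ = (4, 2, 3, 1): 29 + 26 + 16 + 28 = 99
σ = (4, 3, 1, 2): 29 + (-4) + 26 + 26 = 77
σ = (4, 3, 2, 1): 29 + (-4) + (-1) + 28 = 52
Optimal value attained by: σ = (4, 2, 1, 3).
Answer: det⊕(A) = 104; verdict: NONSINGULAR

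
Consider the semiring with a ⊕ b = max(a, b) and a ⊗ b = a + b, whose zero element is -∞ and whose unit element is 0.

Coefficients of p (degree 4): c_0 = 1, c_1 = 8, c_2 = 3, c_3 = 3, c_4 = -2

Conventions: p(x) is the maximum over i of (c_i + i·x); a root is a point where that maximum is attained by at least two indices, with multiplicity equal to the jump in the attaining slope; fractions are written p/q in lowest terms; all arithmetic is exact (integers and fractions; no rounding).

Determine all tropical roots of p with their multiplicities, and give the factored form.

hull edge (i=0, c=1) to (i=1, c=8): slope 7, span 1
hull edge (i=1, c=8) to (i=3, c=3): slope -5/2, span 2
hull edge (i=3, c=3) to (i=4, c=-2): slope -5, span 1
Factored form: p(x) = -2 ⊗ (x ⊕ (-7)) ⊗ (x ⊕ 5/2) ⊗ (x ⊕ 5/2) ⊗ (x ⊕ 5)
Answer: roots = -7 (mult 1), 5/2 (mult 2), 5 (mult 1)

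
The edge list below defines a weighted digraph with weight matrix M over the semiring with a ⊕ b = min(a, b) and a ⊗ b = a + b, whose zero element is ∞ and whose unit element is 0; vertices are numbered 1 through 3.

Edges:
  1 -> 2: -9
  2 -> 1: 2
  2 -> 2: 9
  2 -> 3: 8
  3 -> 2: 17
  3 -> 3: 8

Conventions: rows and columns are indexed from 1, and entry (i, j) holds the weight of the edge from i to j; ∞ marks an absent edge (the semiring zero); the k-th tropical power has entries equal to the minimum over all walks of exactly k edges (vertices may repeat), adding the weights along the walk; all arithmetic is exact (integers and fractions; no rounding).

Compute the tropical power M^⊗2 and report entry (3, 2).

M^⊗2:
  [-7, 0, -1]
  [11, -7, 16]
  [19, 25, 16]
Key observation: the optimum is the walk 3->3->2, with weight 8 + 17 = 25.
Optimal value attained by: walk 3->3->2.
Answer: (M^⊗2)[3][2] = 25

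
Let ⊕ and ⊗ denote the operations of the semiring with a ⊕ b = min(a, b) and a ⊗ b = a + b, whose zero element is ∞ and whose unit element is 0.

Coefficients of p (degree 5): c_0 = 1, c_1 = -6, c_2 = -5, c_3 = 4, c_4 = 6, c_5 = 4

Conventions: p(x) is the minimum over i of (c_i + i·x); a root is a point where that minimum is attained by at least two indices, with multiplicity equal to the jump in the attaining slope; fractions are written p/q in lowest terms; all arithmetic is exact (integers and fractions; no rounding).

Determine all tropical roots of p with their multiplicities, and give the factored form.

hull edge (i=0, c=1) to (i=1, c=-6): slope -7, span 1
hull edge (i=1, c=-6) to (i=2, c=-5): slope 1, span 1
hull edge (i=2, c=-5) to (i=5, c=4): slope 3, span 3
Factored form: p(x) = 4 ⊗ (x ⊕ (-3)) ⊗ (x ⊕ (-3)) ⊗ (x ⊕ (-3)) ⊗ (x ⊕ (-1)) ⊗ (x ⊕ 7)
Answer: roots = -3 (mult 3), -1 (mult 1), 7 (mult 1)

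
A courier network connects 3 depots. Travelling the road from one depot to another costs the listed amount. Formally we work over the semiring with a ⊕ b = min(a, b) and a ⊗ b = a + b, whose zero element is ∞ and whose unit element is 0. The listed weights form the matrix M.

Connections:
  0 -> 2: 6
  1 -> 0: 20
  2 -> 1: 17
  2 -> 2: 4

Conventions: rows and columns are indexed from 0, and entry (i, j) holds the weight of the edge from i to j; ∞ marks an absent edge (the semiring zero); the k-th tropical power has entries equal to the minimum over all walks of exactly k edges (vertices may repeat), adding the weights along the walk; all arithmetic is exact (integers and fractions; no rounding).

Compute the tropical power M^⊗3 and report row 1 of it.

M^⊗2:
  [∞, 23, 10]
  [∞, ∞, 26]
  [37, 21, 8]
M^⊗3:
  [43, 27, 14]
  [∞, 43, 30]
  [41, 25, 12]
Answer: row 1 of M^⊗3 = [∞, 43, 30]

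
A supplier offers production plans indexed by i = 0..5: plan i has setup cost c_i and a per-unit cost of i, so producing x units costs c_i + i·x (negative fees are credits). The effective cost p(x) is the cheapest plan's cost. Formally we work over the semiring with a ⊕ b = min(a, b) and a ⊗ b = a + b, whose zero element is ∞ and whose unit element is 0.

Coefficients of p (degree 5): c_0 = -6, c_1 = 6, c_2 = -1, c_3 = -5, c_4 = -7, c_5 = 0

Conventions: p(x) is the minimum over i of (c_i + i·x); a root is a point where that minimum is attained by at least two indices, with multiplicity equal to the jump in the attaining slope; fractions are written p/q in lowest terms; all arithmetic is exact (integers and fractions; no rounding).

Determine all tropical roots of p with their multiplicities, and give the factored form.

hull edge (i=0, c=-6) to (i=4, c=-7): slope -1/4, span 4
hull edge (i=4, c=-7) to (i=5, c=0): slope 7, span 1
Factored form: p(x) = 0 ⊗ (x ⊕ (-7)) ⊗ (x ⊕ 1/4) ⊗ (x ⊕ 1/4) ⊗ (x ⊕ 1/4) ⊗ (x ⊕ 1/4)
Answer: roots = -7 (mult 1), 1/4 (mult 4)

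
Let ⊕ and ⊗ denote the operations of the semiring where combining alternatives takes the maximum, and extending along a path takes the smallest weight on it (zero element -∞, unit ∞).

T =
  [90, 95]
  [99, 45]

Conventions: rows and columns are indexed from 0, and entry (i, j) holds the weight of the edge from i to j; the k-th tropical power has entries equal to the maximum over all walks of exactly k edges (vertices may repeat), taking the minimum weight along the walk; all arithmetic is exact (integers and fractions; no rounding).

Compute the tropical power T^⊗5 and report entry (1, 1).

T^⊗2:
  [95, 90]
  [90, 95]
T^⊗3:
  [90, 95]
  [95, 90]
T^⊗4:
  [95, 90]
  [90, 95]
T^⊗5:
  [90, 95]
  [95, 90]
Key observation: the optimum is the walk 1->0->0->1->0->1, with weight 99 min 90 min 95 min 99 min 95 = 90.
Optimal value attained by: walk 1->0->0->1->0->1.
Answer: (T^⊗5)[1][1] = 90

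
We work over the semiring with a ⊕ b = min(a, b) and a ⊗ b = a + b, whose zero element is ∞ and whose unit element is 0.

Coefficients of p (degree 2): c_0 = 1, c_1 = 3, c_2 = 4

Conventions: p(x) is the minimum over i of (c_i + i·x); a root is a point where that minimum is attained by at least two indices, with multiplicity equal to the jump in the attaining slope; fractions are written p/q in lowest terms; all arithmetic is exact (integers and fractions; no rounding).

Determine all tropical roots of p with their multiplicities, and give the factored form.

hull edge (i=0, c=1) to (i=2, c=4): slope 3/2, span 2
Factored form: p(x) = 4 ⊗ (x ⊕ (-3/2)) ⊗ (x ⊕ (-3/2))
Answer: roots = -3/2 (mult 2)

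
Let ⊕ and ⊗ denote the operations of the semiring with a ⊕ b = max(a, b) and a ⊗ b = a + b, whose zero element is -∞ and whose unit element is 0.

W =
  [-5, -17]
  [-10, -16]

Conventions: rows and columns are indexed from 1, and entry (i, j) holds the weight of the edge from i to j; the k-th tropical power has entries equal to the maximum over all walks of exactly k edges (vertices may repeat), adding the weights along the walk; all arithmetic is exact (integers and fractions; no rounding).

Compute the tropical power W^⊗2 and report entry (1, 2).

W^⊗2:
  [-10, -22]
  [-15, -27]
Key observation: the optimum is the walk 1->1->2, with weight (-5) + (-17) = -22.
Optimal value attained by: walk 1->1->2.
Answer: (W^⊗2)[1][2] = -22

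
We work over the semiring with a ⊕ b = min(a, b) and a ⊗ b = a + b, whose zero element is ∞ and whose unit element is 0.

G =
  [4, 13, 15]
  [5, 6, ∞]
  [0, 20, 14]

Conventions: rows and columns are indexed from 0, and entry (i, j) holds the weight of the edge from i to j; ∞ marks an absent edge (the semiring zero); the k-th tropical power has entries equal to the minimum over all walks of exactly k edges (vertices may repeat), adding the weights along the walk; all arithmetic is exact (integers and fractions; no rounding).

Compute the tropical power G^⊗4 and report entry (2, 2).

G^⊗2:
  [8, 17, 19]
  [9, 12, 20]
  [4, 13, 15]
G^⊗3:
  [12, 21, 23]
  [13, 18, 24]
  [8, 17, 19]
G^⊗4:
  [16, 25, 27]
  [17, 24, 28]
  [12, 21, 23]
Key observation: the optimum is the walk 2->0->0->0->2, with weight 0 + 4 + 4 + 15 = 23.
Optimal value attained by: walk 2->0->0->0->2.
Answer: (G^⊗4)[2][2] = 23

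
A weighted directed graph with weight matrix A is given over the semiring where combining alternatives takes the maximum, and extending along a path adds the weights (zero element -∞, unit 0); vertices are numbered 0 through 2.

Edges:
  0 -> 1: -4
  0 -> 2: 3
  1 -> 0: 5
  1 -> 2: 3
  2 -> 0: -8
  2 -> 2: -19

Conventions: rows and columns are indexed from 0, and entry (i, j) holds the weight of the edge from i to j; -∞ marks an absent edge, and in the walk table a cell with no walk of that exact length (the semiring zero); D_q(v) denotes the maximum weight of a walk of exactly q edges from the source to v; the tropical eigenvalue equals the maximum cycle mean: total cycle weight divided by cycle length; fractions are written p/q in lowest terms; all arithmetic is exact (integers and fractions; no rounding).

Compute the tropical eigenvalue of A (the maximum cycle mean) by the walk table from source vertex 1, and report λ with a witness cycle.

q=0: [-∞, 0, -∞]
q=1: [5, -∞, 3]
q=2: [-5, 1, 8]
q=3: [6, -9, 4]
Optimal cycle mean attained by: cycle 0->1->0, total (-4) + 5, length 2.
Answer: λ = 1/2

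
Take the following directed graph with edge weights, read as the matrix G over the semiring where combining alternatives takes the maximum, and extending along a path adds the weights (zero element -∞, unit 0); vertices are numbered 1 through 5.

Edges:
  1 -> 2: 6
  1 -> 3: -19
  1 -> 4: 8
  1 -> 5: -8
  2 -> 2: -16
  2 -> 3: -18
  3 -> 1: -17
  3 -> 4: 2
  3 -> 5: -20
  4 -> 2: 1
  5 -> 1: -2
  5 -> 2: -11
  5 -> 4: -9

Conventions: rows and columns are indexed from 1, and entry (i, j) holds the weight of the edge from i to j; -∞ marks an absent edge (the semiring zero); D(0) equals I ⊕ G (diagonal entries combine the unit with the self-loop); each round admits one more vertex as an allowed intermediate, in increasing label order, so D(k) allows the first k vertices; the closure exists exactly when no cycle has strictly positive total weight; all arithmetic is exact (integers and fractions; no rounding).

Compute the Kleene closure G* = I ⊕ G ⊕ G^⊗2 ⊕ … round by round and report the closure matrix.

D(0):
  [0, 6, -19, 8, -8]
  [-∞, 0, -18, -∞, -∞]
  [-17, -∞, 0, 2, -20]
  [-∞, 1, -∞, 0, -∞]
  [-2, -11, -∞, -9, 0]
D(1):
  [0, 6, -19, 8, -8]
  [-∞, 0, -18, -∞, -∞]
  [-17, -11, 0, 2, -20]
  [-∞, 1, -∞, 0, -∞]
  [-2, 4, -21, 6, 0]
D(2):
  [0, 6, -12, 8, -8]
  [-∞, 0, -18, -∞, -∞]
  [-17, -11, 0, 2, -20]
  [-∞, 1, -17, 0, -∞]
  [-2, 4, -14, 6, 0]
D(3):
  [0, 6, -12, 8, -8]
  [-35, 0, -18, -16, -38]
  [-17, -11, 0, 2, -20]
  [-34, 1, -17, 0, -37]
  [-2, 4, -14, 6, 0]
D(4):
  [0, 9, -9, 8, -8]
  [-35, 0, -18, -16, -38]
  [-17, 3, 0, 2, -20]
  [-34, 1, -17, 0, -37]
  [-2, 7, -11, 6, 0]
D(5):
  [0, 9, -9, 8, -8]
  [-35, 0, -18, -16, -38]
  [-17, 3, 0, 2, -20]
  [-34, 1, -17, 0, -37]
  [-2, 7, -11, 6, 0]
Answer: G* = [[0, 9, -9, 8, -8], [-35, 0, -18, -16, -38], [-17, 3, 0, 2, -20], [-34, 1, -17, 0, -37], [-2, 7, -11, 6, 0]]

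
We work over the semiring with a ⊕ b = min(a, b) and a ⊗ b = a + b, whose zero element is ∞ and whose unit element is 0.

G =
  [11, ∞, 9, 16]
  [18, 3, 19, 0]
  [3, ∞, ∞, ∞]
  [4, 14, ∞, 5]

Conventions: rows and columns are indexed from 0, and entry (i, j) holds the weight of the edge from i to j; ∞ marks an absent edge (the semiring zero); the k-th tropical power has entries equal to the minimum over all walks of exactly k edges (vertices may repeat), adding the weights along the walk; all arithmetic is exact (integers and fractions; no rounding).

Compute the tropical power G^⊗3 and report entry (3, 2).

G^⊗2:
  [12, 30, 20, 21]
  [4, 6, 22, 3]
  [14, ∞, 12, 19]
  [9, 17, 13, 10]
G^⊗3:
  [23, 33, 21, 26]
  [7, 9, 13, 6]
  [15, 33, 23, 24]
  [14, 20, 18, 15]
Key observation: the optimum is the walk 3->3->0->2, with weight 5 + 4 + 9 = 18.
Optimal value attained by: walk 3->3->0->2.
Answer: (G^⊗3)[3][2] = 18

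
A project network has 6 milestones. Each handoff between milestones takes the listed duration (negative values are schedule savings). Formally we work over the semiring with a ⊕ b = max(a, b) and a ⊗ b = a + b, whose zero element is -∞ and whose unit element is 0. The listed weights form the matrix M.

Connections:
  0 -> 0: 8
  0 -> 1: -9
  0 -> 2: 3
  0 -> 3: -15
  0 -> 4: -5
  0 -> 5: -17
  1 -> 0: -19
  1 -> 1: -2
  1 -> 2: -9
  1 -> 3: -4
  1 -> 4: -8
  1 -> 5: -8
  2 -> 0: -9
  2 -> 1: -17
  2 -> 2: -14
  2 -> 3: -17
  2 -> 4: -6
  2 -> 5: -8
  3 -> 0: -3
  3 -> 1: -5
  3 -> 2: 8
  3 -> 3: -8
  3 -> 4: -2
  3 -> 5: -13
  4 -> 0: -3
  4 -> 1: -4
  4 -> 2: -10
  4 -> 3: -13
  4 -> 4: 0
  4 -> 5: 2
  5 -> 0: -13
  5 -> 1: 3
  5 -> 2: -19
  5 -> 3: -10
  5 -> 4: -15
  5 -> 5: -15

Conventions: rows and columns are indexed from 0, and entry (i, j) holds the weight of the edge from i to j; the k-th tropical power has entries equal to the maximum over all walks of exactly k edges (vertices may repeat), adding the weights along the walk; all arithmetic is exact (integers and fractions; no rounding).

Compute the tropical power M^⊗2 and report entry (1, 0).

M^⊗2:
  [16, -1, 11, -7, 3, -3]
  [-7, -4, 4, -6, -6, -6]
  [-1, -5, -6, -18, -6, -4]
  [5, -6, 0, -9, 2, 0]
  [5, 5, 0, -8, 0, 2]
  [-5, 1, -2, -1, -5, -5]
Key observation: the optimum is the walk 1->3->0, with weight (-4) + (-3) = -7.
Optimal value attained by: walk 1->3->0.
Answer: (M^⊗2)[1][0] = -7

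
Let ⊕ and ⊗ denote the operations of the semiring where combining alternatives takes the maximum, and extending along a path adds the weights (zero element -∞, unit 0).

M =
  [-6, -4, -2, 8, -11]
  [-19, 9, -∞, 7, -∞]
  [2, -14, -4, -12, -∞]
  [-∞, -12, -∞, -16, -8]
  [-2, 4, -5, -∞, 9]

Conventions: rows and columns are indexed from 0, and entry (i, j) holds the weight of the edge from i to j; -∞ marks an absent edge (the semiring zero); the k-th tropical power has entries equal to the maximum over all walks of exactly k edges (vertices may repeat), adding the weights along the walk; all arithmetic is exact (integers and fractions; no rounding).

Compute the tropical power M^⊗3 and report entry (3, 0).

M^⊗2:
  [0, 5, -6, 3, 0]
  [-10, 18, -21, 16, -1]
  [-2, -2, 0, 10, -9]
  [-10, -3, -13, -5, 1]
  [7, 13, 4, 11, 18]
M^⊗3:
  [-2, 14, -2, 12, 9]
  [-1, 27, -6, 25, 8]
  [2, 7, -4, 6, 2]
  [-1, 6, -4, 4, 10]
  [16, 22, 13, 20, 27]
Key observation: the optimum is the walk 3->4->4->0, with weight (-8) + 9 + (-2) = -1.
Optimal value attained by: walk 3->4->4->0.
Answer: (M^⊗3)[3][0] = -1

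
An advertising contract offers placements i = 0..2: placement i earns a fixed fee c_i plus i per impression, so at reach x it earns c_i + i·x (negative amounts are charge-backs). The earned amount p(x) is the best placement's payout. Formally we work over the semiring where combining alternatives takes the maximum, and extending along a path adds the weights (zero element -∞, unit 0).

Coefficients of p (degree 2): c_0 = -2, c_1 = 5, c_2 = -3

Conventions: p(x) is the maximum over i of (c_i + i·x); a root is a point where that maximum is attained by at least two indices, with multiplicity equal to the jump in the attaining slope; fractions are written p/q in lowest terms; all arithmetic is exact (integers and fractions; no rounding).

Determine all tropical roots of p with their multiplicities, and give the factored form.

hull edge (i=0, c=-2) to (i=1, c=5): slope 7, span 1
hull edge (i=1, c=5) to (i=2, c=-3): slope -8, span 1
Factored form: p(x) = -3 ⊗ (x ⊕ (-7)) ⊗ (x ⊕ 8)
Answer: roots = -7 (mult 1), 8 (mult 1)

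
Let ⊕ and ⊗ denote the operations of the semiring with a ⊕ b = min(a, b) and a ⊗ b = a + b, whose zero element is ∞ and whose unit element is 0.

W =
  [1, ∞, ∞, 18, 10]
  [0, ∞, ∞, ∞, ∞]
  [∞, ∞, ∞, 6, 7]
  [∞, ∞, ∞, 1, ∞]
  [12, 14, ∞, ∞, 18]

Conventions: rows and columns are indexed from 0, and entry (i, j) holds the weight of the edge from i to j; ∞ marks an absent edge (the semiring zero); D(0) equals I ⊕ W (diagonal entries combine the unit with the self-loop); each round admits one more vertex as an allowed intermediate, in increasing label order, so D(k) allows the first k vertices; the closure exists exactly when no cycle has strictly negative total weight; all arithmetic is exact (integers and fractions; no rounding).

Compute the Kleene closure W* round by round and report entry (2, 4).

D(0):
  [0, ∞, ∞, 18, 10]
  [0, 0, ∞, ∞, ∞]
  [∞, ∞, 0, 6, 7]
  [∞, ∞, ∞, 0, ∞]
  [12, 14, ∞, ∞, 0]
D(1):
  [0, ∞, ∞, 18, 10]
  [0, 0, ∞, 18, 10]
  [∞, ∞, 0, 6, 7]
  [∞, ∞, ∞, 0, ∞]
  [12, 14, ∞, 30, 0]
D(2):
  [0, ∞, ∞, 18, 10]
  [0, 0, ∞, 18, 10]
  [∞, ∞, 0, 6, 7]
  [∞, ∞, ∞, 0, ∞]
  [12, 14, ∞, 30, 0]
D(3):
  [0, ∞, ∞, 18, 10]
  [0, 0, ∞, 18, 10]
  [∞, ∞, 0, 6, 7]
  [∞, ∞, ∞, 0, ∞]
  [12, 14, ∞, 30, 0]
D(4):
  [0, ∞, ∞, 18, 10]
  [0, 0, ∞, 18, 10]
  [∞, ∞, 0, 6, 7]
  [∞, ∞, ∞, 0, ∞]
  [12, 14, ∞, 30, 0]
D(5):
  [0, 24, ∞, 18, 10]
  [0, 0, ∞, 18, 10]
  [19, 21, 0, 6, 7]
  [∞, ∞, ∞, 0, ∞]
  [12, 14, ∞, 30, 0]
Answer: W*[2][4] = 7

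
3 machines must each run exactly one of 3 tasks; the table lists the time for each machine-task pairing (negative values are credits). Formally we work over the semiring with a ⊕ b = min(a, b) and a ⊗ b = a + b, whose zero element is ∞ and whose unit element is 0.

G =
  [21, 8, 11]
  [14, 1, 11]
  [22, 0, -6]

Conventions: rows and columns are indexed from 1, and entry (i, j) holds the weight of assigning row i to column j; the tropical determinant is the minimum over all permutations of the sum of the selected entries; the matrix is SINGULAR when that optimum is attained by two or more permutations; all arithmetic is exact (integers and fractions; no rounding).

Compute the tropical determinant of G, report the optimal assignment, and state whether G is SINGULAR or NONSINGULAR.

σ = (1, 2, 3): 21 + 1 + (-6) = 16
σ = (1, 3, 2): 21 + 11 + 0 = 32
σ = (2, 1, 3): 8 + 14 + (-6) = 16
σ = (2, 3, 1): 8 + 11 + 22 = 41
σ = (3, 1, 2): 11 + 14 + 0 = 25
σ = (3, 2, 1): 11 + 1 + 22 = 34
Optimal value attained by: σ = (1, 2, 3).
Answer: det⊕(G) = 16; verdict: SINGULAR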